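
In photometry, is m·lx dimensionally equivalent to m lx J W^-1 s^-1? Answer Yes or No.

Left side:
  lx = m⁻²·cd.
  Combining: m·lx = m · (m⁻²·cd) = m⁻¹·cd.
Right side:
  lx = m⁻²·cd.
  J = kg·m²·s⁻².
  W = kg·m²·s⁻³.
  So W⁻¹ = kg⁻¹·m⁻²·s³.
  Combining: m·lx·J·W⁻¹·s⁻¹ = m · (m⁻²·cd) · (kg·m²·s⁻²) · (kg⁻¹·m⁻²·s³) · s⁻¹ = m⁻¹·cd.
Both reduce to m⁻¹·cd.

Yes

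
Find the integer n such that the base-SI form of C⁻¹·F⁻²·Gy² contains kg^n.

C = s·A.
So C⁻¹ = s⁻¹·A⁻¹.
F = kg⁻¹·m⁻²·s⁴·A².
So F⁻² = kg²·m⁴·s⁻⁸·A⁻⁴.
Gy = m²·s⁻².
So Gy² = m⁴·s⁻⁴.
Combining: C⁻¹·F⁻²·Gy² = (s⁻¹·A⁻¹) · (kg²·m⁴·s⁻⁸·A⁻⁴) · (m⁴·s⁻⁴) = kg²·m⁸·s⁻¹³·A⁻⁵.
The exponent of kg is 2.

2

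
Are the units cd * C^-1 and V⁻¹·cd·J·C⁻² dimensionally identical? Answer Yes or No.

Yes

Left side:
  C = A·s = s·A (charge = current × time).
  So C⁻¹ = s⁻¹·A⁻¹.
  Combining: cd·C⁻¹ = cd · (s⁻¹·A⁻¹) = s⁻¹·A⁻¹·cd.
Right side:
  V = kg·m²·s⁻³·A⁻¹.
  So V⁻¹ = kg⁻¹·m⁻²·s³·A.
  J = kg·m²·s⁻².
  C = s·A.
  So C⁻² = s⁻²·A⁻².
  Combining: V⁻¹·cd·J·C⁻² = (kg⁻¹·m⁻²·s³·A) · cd · (kg·m²·s⁻²) · (s⁻²·A⁻²) = s⁻¹·A⁻¹·cd.
Both reduce to s⁻¹·A⁻¹·cd.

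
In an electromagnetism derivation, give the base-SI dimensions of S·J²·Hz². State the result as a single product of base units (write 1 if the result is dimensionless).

kg·m²·s⁻³·A²

S = 1/Ω (conductance is reciprocal resistance),
    = kg⁻¹·m⁻²·s³·A².
J = N·m (work = force × distance),
    = kg·m²·s⁻².
So J² = kg²·m⁴·s⁻⁴.
Hz = 1/s = s⁻¹ (frequency is cycles per second).
So Hz² = s⁻².
Combining: S·J²·Hz² = (kg⁻¹·m⁻²·s³·A²) · (kg²·m⁴·s⁻⁴) · s⁻² = kg·m²·s⁻³·A².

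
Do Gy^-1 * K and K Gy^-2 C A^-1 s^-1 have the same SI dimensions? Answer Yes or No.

Left side:
  Gy = J/kg (absorbed dose = energy per mass),
      = m²·s⁻².
  So Gy⁻¹ = m⁻²·s².
  Combining: Gy⁻¹·K = (m⁻²·s²) · K = m⁻²·s²·K.
Right side:
  Gy = J/kg (absorbed dose = energy per mass),
      = m²·s⁻².
  So Gy⁻² = m⁻⁴·s⁴.
  C = A·s = s·A (charge = current × time).
  Combining: K·Gy⁻²·C·A⁻¹·s⁻¹ = K · (m⁻⁴·s⁴) · (s·A) · A⁻¹ · s⁻¹ = m⁻⁴·s⁴·K.
Left is m⁻²·s²·K; right is m⁻⁴·s⁴·K — different.

No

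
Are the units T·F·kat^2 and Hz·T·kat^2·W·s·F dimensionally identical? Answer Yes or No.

Left side:
  T = kg·s⁻²·A⁻¹.
  F = kg⁻¹·m⁻²·s⁴·A².
  kat = s⁻¹·mol.
  So kat² = s⁻²·mol².
  Combining: T·F·kat² = (kg·s⁻²·A⁻¹) · (kg⁻¹·m⁻²·s⁴·A²) · (s⁻²·mol²) = m⁻²·A·mol².
Right side:
  Hz = 1/s = s⁻¹ (frequency is cycles per second).
  T = Wb/m² (flux density = flux per area),
      = kg·s⁻²·A⁻¹.
  kat = mol/s = s⁻¹·mol (catalytic activity).
  So kat² = s⁻²·mol².
  W = J/s (power = energy per time),
      = kg·m²·s⁻³.
  F = C/V (capacitance = charge per voltage),
      = A·s/(kg·m²·s⁻³·A⁻¹) (substituting C and V),
      = kg⁻¹·m⁻²·s⁴·A².
  Combining: Hz·T·kat²·W·s·F = s⁻¹ · (kg·s⁻²·A⁻¹) · (s⁻²·mol²) · (kg·m²·s⁻³) · s · (kg⁻¹·m⁻²·s⁴·A²) = kg·s⁻³·A·mol².
Left is m⁻²·A·mol²; right is kg·s⁻³·A·mol² — different.

No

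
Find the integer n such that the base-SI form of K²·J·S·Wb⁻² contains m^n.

J = N·m (work = force × distance),
    = kg·m²·s⁻².
S = 1/Ω (conductance is reciprocal resistance),
    = kg⁻¹·m⁻²·s³·A².
Wb = V·s (flux: a volt is a weber per second),
    = kg·m²·s⁻²·A⁻¹.
So Wb⁻² = kg⁻²·m⁻⁴·s⁴·A².
Combining: K²·J·S·Wb⁻² = K² · (kg·m²·s⁻²) · (kg⁻¹·m⁻²·s³·A²) · (kg⁻²·m⁻⁴·s⁴·A²) = kg⁻²·m⁻⁴·s⁵·A⁴·K².
The exponent of m is -4.

-4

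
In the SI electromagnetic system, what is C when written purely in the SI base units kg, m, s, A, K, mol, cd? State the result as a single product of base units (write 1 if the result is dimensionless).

s·A

C = A·s = s·A (charge = current × time).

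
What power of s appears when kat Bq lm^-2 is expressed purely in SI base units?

kat = s⁻¹·mol.
Bq = s⁻¹.
lm = cd.
So lm⁻² = cd⁻².
Combining: kat·Bq·lm⁻² = (s⁻¹·mol) · s⁻¹ · cd⁻² = s⁻²·mol·cd⁻².
The exponent of s is -2.

-2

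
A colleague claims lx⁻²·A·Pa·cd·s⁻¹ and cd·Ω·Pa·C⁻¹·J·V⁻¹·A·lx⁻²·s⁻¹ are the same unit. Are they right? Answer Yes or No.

No

Left side:
  lx = lm/m² (illuminance = luminous flux per area),
      = m⁻²·cd.
  So lx⁻² = m⁴·cd⁻².
  Pa = N/m² (pressure = force per area),
      = kg·m⁻¹·s⁻².
  Combining: lx⁻²·A·Pa·cd·s⁻¹ = (m⁴·cd⁻²) · A · (kg·m⁻¹·s⁻²) · cd · s⁻¹ = kg·m³·s⁻³·A·cd⁻¹.
Right side:
  Ω = kg·m²·s⁻³·A⁻².
  Pa = kg·m⁻¹·s⁻².
  C = s·A.
  So C⁻¹ = s⁻¹·A⁻¹.
  J = kg·m²·s⁻².
  V = kg·m²·s⁻³·A⁻¹.
  So V⁻¹ = kg⁻¹·m⁻²·s³·A.
  lx = m⁻²·cd.
  So lx⁻² = m⁴·cd⁻².
  Combining: cd·Ω·Pa·C⁻¹·J·V⁻¹·A·lx⁻²·s⁻¹ = cd · (kg·m²·s⁻³·A⁻²) · (kg·m⁻¹·s⁻²) · (s⁻¹·A⁻¹) · (kg·m²·s⁻²) · (kg⁻¹·m⁻²·s³·A) · A · (m⁴·cd⁻²) · s⁻¹ = kg²·m⁵·s⁻⁶·A⁻¹·cd⁻¹.
Left is kg·m³·s⁻³·A·cd⁻¹; right is kg²·m⁵·s⁻⁶·A⁻¹·cd⁻¹ — different.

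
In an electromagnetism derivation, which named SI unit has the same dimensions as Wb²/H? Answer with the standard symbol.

J

Wb = V·s (flux: a volt is a weber per second),
    = kg·m²·s⁻²·A⁻¹.
So Wb² = kg²·m⁴·s⁻⁴·A⁻².
H = Wb/A (inductance = flux per current),
    = kg·m²·s⁻²·A⁻².
So H⁻¹ = kg⁻¹·m⁻²·s²·A².
Combining: Wb²·H⁻¹ = (kg²·m⁴·s⁻⁴·A⁻²) · (kg⁻¹·m⁻²·s²·A²) = kg·m²·s⁻².
kg·m²·s⁻² is the base-SI form of the joule.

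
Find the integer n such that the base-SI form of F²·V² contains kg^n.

0

F = C/V (capacitance = charge per voltage),
    = A·s/(kg·m²·s⁻³·A⁻¹) (substituting C and V),
    = kg⁻¹·m⁻²·s⁴·A².
So F² = kg⁻²·m⁻⁴·s⁸·A⁴.
V = W/A (potential = power per current),
    = kg·m²·s⁻³·A⁻¹.
So V² = kg²·m⁴·s⁻⁶·A⁻².
Combining: F²·V² = (kg⁻²·m⁻⁴·s⁸·A⁴) · (kg²·m⁴·s⁻⁶·A⁻²) = s²·A².
The exponent of kg is 0.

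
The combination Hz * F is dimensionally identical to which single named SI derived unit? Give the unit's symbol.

Hz = s⁻¹.
F = kg⁻¹·m⁻²·s⁴·A².
Combining: Hz·F = s⁻¹ · (kg⁻¹·m⁻²·s⁴·A²) = kg⁻¹·m⁻²·s³·A².
kg⁻¹·m⁻²·s³·A² is the base-SI form of the siemens.

S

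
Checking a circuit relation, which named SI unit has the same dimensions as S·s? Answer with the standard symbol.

F

S = 1/Ω (conductance is reciprocal resistance),
    = kg⁻¹·m⁻²·s³·A².
Combining: S·s = (kg⁻¹·m⁻²·s³·A²) · s = kg⁻¹·m⁻²·s⁴·A².
kg⁻¹·m⁻²·s⁴·A² is the base-SI form of the farad.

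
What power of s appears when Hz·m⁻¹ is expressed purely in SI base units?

Hz = s⁻¹.
Combining: Hz·m⁻¹ = s⁻¹ · m⁻¹ = m⁻¹·s⁻¹.
The exponent of s is -1.

-1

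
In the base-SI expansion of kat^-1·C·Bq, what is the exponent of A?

kat = mol/s = s⁻¹·mol (catalytic activity).
So kat⁻¹ = s·mol⁻¹.
C = A·s = s·A (charge = current × time).
Bq = 1/s = s⁻¹ (activity is decays per second).
Combining: kat⁻¹·C·Bq = (s·mol⁻¹) · (s·A) · s⁻¹ = s·A·mol⁻¹.
The exponent of A is 1.

1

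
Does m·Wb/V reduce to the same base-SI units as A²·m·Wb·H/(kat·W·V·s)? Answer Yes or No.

No

Left side:
  V = W/A (potential = power per current),
      = kg·m²·s⁻³·A⁻¹.
  So V⁻¹ = kg⁻¹·m⁻²·s³·A.
  Wb = V·s (flux: a volt is a weber per second),
      = kg·m²·s⁻²·A⁻¹.
  Combining: m·V⁻¹·Wb = m · (kg⁻¹·m⁻²·s³·A) · (kg·m²·s⁻²·A⁻¹) = m·s.
Right side:
  kat = mol/s = s⁻¹·mol (catalytic activity).
  So kat⁻¹ = s·mol⁻¹.
  W = J/s (power = energy per time),
      = kg·m²·s⁻³.
  So W⁻¹ = kg⁻¹·m⁻²·s³.
  V = W/A (potential = power per current),
      = kg·m²·s⁻³·A⁻¹.
  So V⁻¹ = kg⁻¹·m⁻²·s³·A.
  Wb = V·s (flux: a volt is a weber per second),
      = kg·m²·s⁻²·A⁻¹.
  H = Wb/A (inductance = flux per current),
      = kg·m²·s⁻²·A⁻².
  Combining: kat⁻¹·A²·W⁻¹·V⁻¹·m·s⁻¹·Wb·H = (s·mol⁻¹) · A² · (kg⁻¹·m⁻²·s³) · (kg⁻¹·m⁻²·s³·A) · m · s⁻¹ · (kg·m²·s⁻²·A⁻¹) · (kg·m²·s⁻²·A⁻²) = m·s²·mol⁻¹.
Left is m·s; right is m·s²·mol⁻¹ — different.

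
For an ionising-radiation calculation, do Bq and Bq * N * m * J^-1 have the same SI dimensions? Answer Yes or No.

Yes

Left side:
  Bq = s⁻¹.
Right side:
  Bq = 1/s = s⁻¹ (activity is decays per second).
  N = kg·m/s² = kg·m·s⁻² (force = mass × acceleration).
  J = N·m (work = force × distance),
      = kg·m²·s⁻².
  So J⁻¹ = kg⁻¹·m⁻²·s².
  Combining: Bq·N·m·J⁻¹ = s⁻¹ · (kg·m·s⁻²) · m · (kg⁻¹·m⁻²·s²) = s⁻¹.
Both reduce to s⁻¹.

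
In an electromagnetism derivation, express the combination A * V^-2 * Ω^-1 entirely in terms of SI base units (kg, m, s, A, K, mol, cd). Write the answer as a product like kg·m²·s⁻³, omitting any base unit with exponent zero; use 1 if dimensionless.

kg⁻³·m⁻⁶·s⁹·A⁵

V = W/A (potential = power per current),
    = kg·m²·s⁻³·A⁻¹.
So V⁻² = kg⁻²·m⁻⁴·s⁶·A².
Ω = V/A (resistance = voltage per current),
    = kg·m²·s⁻³·A⁻².
So Ω⁻¹ = kg⁻¹·m⁻²·s³·A².
Combining: A·V⁻²·Ω⁻¹ = A · (kg⁻²·m⁻⁴·s⁶·A²) · (kg⁻¹·m⁻²·s³·A²) = kg⁻³·m⁻⁶·s⁹·A⁵.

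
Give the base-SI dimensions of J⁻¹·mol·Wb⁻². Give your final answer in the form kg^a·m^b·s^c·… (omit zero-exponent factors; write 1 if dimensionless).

kg⁻³·m⁻⁶·s⁶·A²·mol

J = kg·m²·s⁻².
So J⁻¹ = kg⁻¹·m⁻²·s².
Wb = kg·m²·s⁻²·A⁻¹.
So Wb⁻² = kg⁻²·m⁻⁴·s⁴·A².
Combining: J⁻¹·mol·Wb⁻² = (kg⁻¹·m⁻²·s²) · mol · (kg⁻²·m⁻⁴·s⁴·A²) = kg⁻³·m⁻⁶·s⁶·A²·mol.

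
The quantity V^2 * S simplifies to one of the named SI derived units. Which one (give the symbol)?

V = kg·m²·s⁻³·A⁻¹.
So V² = kg²·m⁴·s⁻⁶·A⁻².
S = kg⁻¹·m⁻²·s³·A².
Combining: V²·S = (kg²·m⁴·s⁻⁶·A⁻²) · (kg⁻¹·m⁻²·s³·A²) = kg·m²·s⁻³.
kg·m²·s⁻³ is the base-SI form of the watt.

W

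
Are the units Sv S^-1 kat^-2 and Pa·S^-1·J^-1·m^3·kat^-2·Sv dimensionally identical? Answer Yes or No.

Left side:
  Sv = m²·s⁻².
  S = kg⁻¹·m⁻²·s³·A².
  So S⁻¹ = kg·m²·s⁻³·A⁻².
  kat = s⁻¹·mol.
  So kat⁻² = s²·mol⁻².
  Combining: Sv·S⁻¹·kat⁻² = (m²·s⁻²) · (kg·m²·s⁻³·A⁻²) · (s²·mol⁻²) = kg·m⁴·s⁻³·A⁻²·mol⁻².
Right side:
  Pa = N/m² (pressure = force per area),
      = kg·m⁻¹·s⁻².
  S = 1/Ω (conductance is reciprocal resistance),
      = kg⁻¹·m⁻²·s³·A².
  So S⁻¹ = kg·m²·s⁻³·A⁻².
  J = N·m (work = force × distance),
      = kg·m²·s⁻².
  So J⁻¹ = kg⁻¹·m⁻²·s².
  kat = mol/s = s⁻¹·mol (catalytic activity).
  So kat⁻² = s²·mol⁻².
  Sv = J/kg (equivalent dose = energy per mass),
      = m²·s⁻².
  Combining: Pa·S⁻¹·J⁻¹·m³·kat⁻²·Sv = (kg·m⁻¹·s⁻²) · (kg·m²·s⁻³·A⁻²) · (kg⁻¹·m⁻²·s²) · m³ · (s²·mol⁻²) · (m²·s⁻²) = kg·m⁴·s⁻³·A⁻²·mol⁻².
Both reduce to kg·m⁴·s⁻³·A⁻²·mol⁻².

Yes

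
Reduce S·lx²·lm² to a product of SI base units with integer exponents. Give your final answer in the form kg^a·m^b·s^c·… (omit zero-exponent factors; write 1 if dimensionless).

kg⁻¹·m⁻⁶·s³·A²·cd⁴

S = kg⁻¹·m⁻²·s³·A².
lx = m⁻²·cd.
So lx² = m⁻⁴·cd².
lm = cd.
So lm² = cd².
Combining: S·lx²·lm² = (kg⁻¹·m⁻²·s³·A²) · (m⁻⁴·cd²) · cd² = kg⁻¹·m⁻⁶·s³·A²·cd⁴.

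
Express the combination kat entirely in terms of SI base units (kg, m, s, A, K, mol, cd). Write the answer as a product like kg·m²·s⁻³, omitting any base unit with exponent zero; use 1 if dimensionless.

s⁻¹·mol

kat = mol/s = s⁻¹·mol (catalytic activity).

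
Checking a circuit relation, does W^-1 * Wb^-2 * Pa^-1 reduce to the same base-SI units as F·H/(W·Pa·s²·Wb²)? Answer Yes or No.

Yes

Left side:
  W = J/s (power = energy per time),
      = kg·m²·s⁻³.
  So W⁻¹ = kg⁻¹·m⁻²·s³.
  Wb = V·s (flux: a volt is a weber per second),
      = kg·m²·s⁻²·A⁻¹.
  So Wb⁻² = kg⁻²·m⁻⁴·s⁴·A².
  Pa = N/m² (pressure = force per area),
      = kg·m⁻¹·s⁻².
  So Pa⁻¹ = kg⁻¹·m·s².
  Combining: W⁻¹·Wb⁻²·Pa⁻¹ = (kg⁻¹·m⁻²·s³) · (kg⁻²·m⁻⁴·s⁴·A²) · (kg⁻¹·m·s²) = kg⁻⁴·m⁻⁵·s⁹·A².
Right side:
  W = kg·m²·s⁻³.
  So W⁻¹ = kg⁻¹·m⁻²·s³.
  F = kg⁻¹·m⁻²·s⁴·A².
  Pa = kg·m⁻¹·s⁻².
  So Pa⁻¹ = kg⁻¹·m·s².
  H = kg·m²·s⁻²·A⁻².
  Wb = kg·m²·s⁻²·A⁻¹.
  So Wb⁻² = kg⁻²·m⁻⁴·s⁴·A².
  Combining: W⁻¹·F·Pa⁻¹·s⁻²·H·Wb⁻² = (kg⁻¹·m⁻²·s³) · (kg⁻¹·m⁻²·s⁴·A²) · (kg⁻¹·m·s²) · s⁻² · (kg·m²·s⁻²·A⁻²) · (kg⁻²·m⁻⁴·s⁴·A²) = kg⁻⁴·m⁻⁵·s⁹·A².
Both reduce to kg⁻⁴·m⁻⁵·s⁹·A².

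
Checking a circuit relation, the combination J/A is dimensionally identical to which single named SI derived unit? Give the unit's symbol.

J = N·m (work = force × distance),
    = kg·m²·s⁻².
Combining: A⁻¹·J = A⁻¹ · (kg·m²·s⁻²) = kg·m²·s⁻²·A⁻¹.
kg·m²·s⁻²·A⁻¹ is the base-SI form of the weber.

Wb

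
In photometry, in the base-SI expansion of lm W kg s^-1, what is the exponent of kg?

2

lm = cd·sr = cd (luminous flux; sr is dimensionless).
W = J/s (power = energy per time),
    = kg·m²·s⁻³.
Combining: lm·W·kg·s⁻¹ = cd · (kg·m²·s⁻³) · kg · s⁻¹ = kg²·m²·s⁻⁴·cd.
The exponent of kg is 2.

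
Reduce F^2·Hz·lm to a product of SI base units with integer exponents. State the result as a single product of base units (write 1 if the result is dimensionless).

kg⁻²·m⁻⁴·s⁷·A⁴·cd

F = kg⁻¹·m⁻²·s⁴·A².
So F² = kg⁻²·m⁻⁴·s⁸·A⁴.
Hz = s⁻¹.
lm = cd.
Combining: F²·Hz·lm = (kg⁻²·m⁻⁴·s⁸·A⁴) · s⁻¹ · cd = kg⁻²·m⁻⁴·s⁷·A⁴·cd.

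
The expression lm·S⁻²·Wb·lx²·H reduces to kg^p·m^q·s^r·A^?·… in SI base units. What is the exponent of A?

lm = cd·sr = cd (luminous flux; sr is dimensionless).
S = 1/Ω (conductance is reciprocal resistance),
    = kg⁻¹·m⁻²·s³·A².
So S⁻² = kg²·m⁴·s⁻⁶·A⁻⁴.
Wb = V·s (flux: a volt is a weber per second),
    = kg·m²·s⁻²·A⁻¹.
lx = lm/m² (illuminance = luminous flux per area),
    = m⁻²·cd.
So lx² = m⁻⁴·cd².
H = Wb/A (inductance = flux per current),
    = kg·m²·s⁻²·A⁻².
Combining: lm·S⁻²·Wb·lx²·H = cd · (kg²·m⁴·s⁻⁶·A⁻⁴) · (kg·m²·s⁻²·A⁻¹) · (m⁻⁴·cd²) · (kg·m²·s⁻²·A⁻²) = kg⁴·m⁴·s⁻¹⁰·A⁻⁷·cd³.
The exponent of A is -7.

-7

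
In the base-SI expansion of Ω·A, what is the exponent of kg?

1

Ω = V/A (resistance = voltage per current),
    = kg·m²·s⁻³·A⁻².
Combining: Ω·A = (kg·m²·s⁻³·A⁻²) · A = kg·m²·s⁻³·A⁻¹.
The exponent of kg is 1.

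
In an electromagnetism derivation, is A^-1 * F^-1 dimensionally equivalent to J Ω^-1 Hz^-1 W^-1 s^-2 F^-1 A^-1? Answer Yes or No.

No

Left side:
  F = kg⁻¹·m⁻²·s⁴·A².
  So F⁻¹ = kg·m²·s⁻⁴·A⁻².
  Combining: A⁻¹·F⁻¹ = A⁻¹ · (kg·m²·s⁻⁴·A⁻²) = kg·m²·s⁻⁴·A⁻³.
Right side:
  J = kg·m²·s⁻².
  Ω = kg·m²·s⁻³·A⁻².
  So Ω⁻¹ = kg⁻¹·m⁻²·s³·A².
  Hz = s⁻¹.
  So Hz⁻¹ = s.
  W = kg·m²·s⁻³.
  So W⁻¹ = kg⁻¹·m⁻²·s³.
  F = kg⁻¹·m⁻²·s⁴·A².
  So F⁻¹ = kg·m²·s⁻⁴·A⁻².
  Combining: J·Ω⁻¹·Hz⁻¹·W⁻¹·s⁻²·F⁻¹·A⁻¹ = (kg·m²·s⁻²) · (kg⁻¹·m⁻²·s³·A²) · s · (kg⁻¹·m⁻²·s³) · s⁻² · (kg·m²·s⁻⁴·A⁻²) · A⁻¹ = s⁻¹·A⁻¹.
Left is kg·m²·s⁻⁴·A⁻³; right is s⁻¹·A⁻¹ — different.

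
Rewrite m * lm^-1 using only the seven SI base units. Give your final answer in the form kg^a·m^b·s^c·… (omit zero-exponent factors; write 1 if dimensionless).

lm = cd·sr = cd (luminous flux; sr is dimensionless).
So lm⁻¹ = cd⁻¹.
Combining: m·lm⁻¹ = m · cd⁻¹ = m·cd⁻¹.

m·cd⁻¹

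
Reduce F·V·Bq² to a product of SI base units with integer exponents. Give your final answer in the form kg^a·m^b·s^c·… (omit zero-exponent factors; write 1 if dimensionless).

s⁻¹·A

F = C/V (capacitance = charge per voltage),
    = A·s/(kg·m²·s⁻³·A⁻¹) (substituting C and V),
    = kg⁻¹·m⁻²·s⁴·A².
V = W/A (potential = power per current),
    = kg·m²·s⁻³·A⁻¹.
Bq = 1/s = s⁻¹ (activity is decays per second).
So Bq² = s⁻².
Combining: F·V·Bq² = (kg⁻¹·m⁻²·s⁴·A²) · (kg·m²·s⁻³·A⁻¹) · s⁻² = s⁻¹·A.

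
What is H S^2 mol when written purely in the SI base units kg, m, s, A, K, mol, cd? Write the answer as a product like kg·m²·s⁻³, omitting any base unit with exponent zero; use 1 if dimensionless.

kg⁻¹·m⁻²·s⁴·A²·mol

H = Wb/A (inductance = flux per current),
    = kg·m²·s⁻²·A⁻².
S = 1/Ω (conductance is reciprocal resistance),
    = kg⁻¹·m⁻²·s³·A².
So S² = kg⁻²·m⁻⁴·s⁶·A⁴.
Combining: H·S²·mol = (kg·m²·s⁻²·A⁻²) · (kg⁻²·m⁻⁴·s⁶·A⁴) · mol = kg⁻¹·m⁻²·s⁴·A²·mol.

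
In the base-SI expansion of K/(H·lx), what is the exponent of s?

H = Wb/A (inductance = flux per current),
    = kg·m²·s⁻²·A⁻².
So H⁻¹ = kg⁻¹·m⁻²·s²·A².
lx = lm/m² (illuminance = luminous flux per area),
    = m⁻²·cd.
So lx⁻¹ = m²·cd⁻¹.
Combining: K·H⁻¹·lx⁻¹ = K · (kg⁻¹·m⁻²·s²·A²) · (m²·cd⁻¹) = kg⁻¹·s²·A²·K·cd⁻¹.
The exponent of s is 2.

2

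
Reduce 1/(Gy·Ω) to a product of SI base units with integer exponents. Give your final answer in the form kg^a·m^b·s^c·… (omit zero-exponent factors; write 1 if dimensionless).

kg⁻¹·m⁻⁴·s⁵·A²

Gy = m²·s⁻².
So Gy⁻¹ = m⁻²·s².
Ω = kg·m²·s⁻³·A⁻².
So Ω⁻¹ = kg⁻¹·m⁻²·s³·A².
Combining: Gy⁻¹·Ω⁻¹ = (m⁻²·s²) · (kg⁻¹·m⁻²·s³·A²) = kg⁻¹·m⁻⁴·s⁵·A².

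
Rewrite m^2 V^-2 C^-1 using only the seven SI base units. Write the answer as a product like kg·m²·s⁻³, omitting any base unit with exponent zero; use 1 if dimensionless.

kg⁻²·m⁻²·s⁵·A

V = kg·m²·s⁻³·A⁻¹.
So V⁻² = kg⁻²·m⁻⁴·s⁶·A².
C = s·A.
So C⁻¹ = s⁻¹·A⁻¹.
Combining: m²·V⁻²·C⁻¹ = m² · (kg⁻²·m⁻⁴·s⁶·A²) · (s⁻¹·A⁻¹) = kg⁻²·m⁻²·s⁵·A.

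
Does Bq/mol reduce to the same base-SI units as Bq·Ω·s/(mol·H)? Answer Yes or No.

Yes

Left side:
  Bq = s⁻¹.
  Combining: Bq·mol⁻¹ = s⁻¹ · mol⁻¹ = s⁻¹·mol⁻¹.
Right side:
  Bq = 1/s = s⁻¹ (activity is decays per second).
  Ω = V/A (resistance = voltage per current),
      = kg·m²·s⁻³·A⁻².
  H = Wb/A (inductance = flux per current),
      = kg·m²·s⁻²·A⁻².
  So H⁻¹ = kg⁻¹·m⁻²·s²·A².
  Combining: Bq·Ω·mol⁻¹·H⁻¹·s = s⁻¹ · (kg·m²·s⁻³·A⁻²) · mol⁻¹ · (kg⁻¹·m⁻²·s²·A²) · s = s⁻¹·mol⁻¹.
Both reduce to s⁻¹·mol⁻¹.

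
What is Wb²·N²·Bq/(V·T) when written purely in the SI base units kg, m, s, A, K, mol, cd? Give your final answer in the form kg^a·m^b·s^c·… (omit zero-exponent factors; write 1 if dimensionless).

kg²·m⁴·s⁻⁴

V = kg·m²·s⁻³·A⁻¹.
So V⁻¹ = kg⁻¹·m⁻²·s³·A.
T = kg·s⁻²·A⁻¹.
So T⁻¹ = kg⁻¹·s²·A.
Wb = kg·m²·s⁻²·A⁻¹.
So Wb² = kg²·m⁴·s⁻⁴·A⁻².
N = kg·m·s⁻².
So N² = kg²·m²·s⁻⁴.
Bq = s⁻¹.
Combining: V⁻¹·T⁻¹·Wb²·N²·Bq = (kg⁻¹·m⁻²·s³·A) · (kg⁻¹·s²·A) · (kg²·m⁴·s⁻⁴·A⁻²) · (kg²·m²·s⁻⁴) · s⁻¹ = kg²·m⁴·s⁻⁴.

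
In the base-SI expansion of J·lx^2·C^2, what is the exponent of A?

J = N·m (work = force × distance),
    = kg·m²·s⁻².
lx = lm/m² (illuminance = luminous flux per area),
    = m⁻²·cd.
So lx² = m⁻⁴·cd².
C = A·s = s·A (charge = current × time).
So C² = s²·A².
Combining: J·lx²·C² = (kg·m²·s⁻²) · (m⁻⁴·cd²) · (s²·A²) = kg·m⁻²·A²·cd².
The exponent of A is 2.

2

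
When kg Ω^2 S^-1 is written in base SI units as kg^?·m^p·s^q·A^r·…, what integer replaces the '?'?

Ω = kg·m²·s⁻³·A⁻².
So Ω² = kg²·m⁴·s⁻⁶·A⁻⁴.
S = kg⁻¹·m⁻²·s³·A².
So S⁻¹ = kg·m²·s⁻³·A⁻².
Combining: kg·Ω²·S⁻¹ = kg · (kg²·m⁴·s⁻⁶·A⁻⁴) · (kg·m²·s⁻³·A⁻²) = kg⁴·m⁶·s⁻⁹·A⁻⁶.
The exponent of kg is 4.

4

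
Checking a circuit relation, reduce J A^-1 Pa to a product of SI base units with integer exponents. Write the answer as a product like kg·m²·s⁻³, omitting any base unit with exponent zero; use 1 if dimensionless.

J = kg·m²·s⁻².
Pa = kg·m⁻¹·s⁻².
Combining: J·A⁻¹·Pa = (kg·m²·s⁻²) · A⁻¹ · (kg·m⁻¹·s⁻²) = kg²·m·s⁻⁴·A⁻¹.

kg²·m·s⁻⁴·A⁻¹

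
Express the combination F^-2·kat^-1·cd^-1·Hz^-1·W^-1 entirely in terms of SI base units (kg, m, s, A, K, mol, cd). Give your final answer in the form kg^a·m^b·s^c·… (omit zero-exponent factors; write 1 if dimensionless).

F = C/V (capacitance = charge per voltage),
    = A·s/(kg·m²·s⁻³·A⁻¹) (substituting C and V),
    = kg⁻¹·m⁻²·s⁴·A².
So F⁻² = kg²·m⁴·s⁻⁸·A⁻⁴.
kat = mol/s = s⁻¹·mol (catalytic activity).
So kat⁻¹ = s·mol⁻¹.
Hz = 1/s = s⁻¹ (frequency is cycles per second).
So Hz⁻¹ = s.
W = J/s (power = energy per time),
    = kg·m²·s⁻³.
So W⁻¹ = kg⁻¹·m⁻²·s³.
Combining: F⁻²·kat⁻¹·cd⁻¹·Hz⁻¹·W⁻¹ = (kg²·m⁴·s⁻⁸·A⁻⁴) · (s·mol⁻¹) · cd⁻¹ · s · (kg⁻¹·m⁻²·s³) = kg·m²·s⁻³·A⁻⁴·mol⁻¹·cd⁻¹.

kg·m²·s⁻³·A⁻⁴·mol⁻¹·cd⁻¹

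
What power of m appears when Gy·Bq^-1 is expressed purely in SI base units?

2

Gy = J/kg (absorbed dose = energy per mass),
    = m²·s⁻².
Bq = 1/s = s⁻¹ (activity is decays per second).
So Bq⁻¹ = s.
Combining: Gy·Bq⁻¹ = (m²·s⁻²) · s = m²·s⁻¹.
The exponent of m is 2.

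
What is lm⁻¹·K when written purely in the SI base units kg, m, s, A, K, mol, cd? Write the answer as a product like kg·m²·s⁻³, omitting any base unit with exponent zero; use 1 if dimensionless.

K·cd⁻¹

lm = cd.
So lm⁻¹ = cd⁻¹.
Combining: lm⁻¹·K = cd⁻¹ · K = K·cd⁻¹.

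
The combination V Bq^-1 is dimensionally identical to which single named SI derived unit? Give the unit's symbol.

V = kg·m²·s⁻³·A⁻¹.
Bq = s⁻¹.
So Bq⁻¹ = s.
Combining: V·Bq⁻¹ = (kg·m²·s⁻³·A⁻¹) · s = kg·m²·s⁻²·A⁻¹.
kg·m²·s⁻²·A⁻¹ is the base-SI form of the weber.

Wb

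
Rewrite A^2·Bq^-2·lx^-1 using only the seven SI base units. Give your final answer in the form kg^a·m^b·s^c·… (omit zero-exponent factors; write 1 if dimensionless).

Bq = 1/s = s⁻¹ (activity is decays per second).
So Bq⁻² = s².
lx = lm/m² (illuminance = luminous flux per area),
    = m⁻²·cd.
So lx⁻¹ = m²·cd⁻¹.
Combining: A²·Bq⁻²·lx⁻¹ = A² · s² · (m²·cd⁻¹) = m²·s²·A²·cd⁻¹.

m²·s²·A²·cd⁻¹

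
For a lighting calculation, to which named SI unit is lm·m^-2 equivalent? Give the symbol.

lm = cd.
Combining: lm·m⁻² = cd · m⁻² = m⁻²·cd.
m⁻²·cd is the base-SI form of the lux.

lx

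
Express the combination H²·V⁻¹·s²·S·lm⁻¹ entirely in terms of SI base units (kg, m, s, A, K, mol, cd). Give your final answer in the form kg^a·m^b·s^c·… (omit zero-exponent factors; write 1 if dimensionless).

H = Wb/A (inductance = flux per current),
    = kg·m²·s⁻²·A⁻².
So H² = kg²·m⁴·s⁻⁴·A⁻⁴.
V = W/A (potential = power per current),
    = kg·m²·s⁻³·A⁻¹.
So V⁻¹ = kg⁻¹·m⁻²·s³·A.
S = 1/Ω (conductance is reciprocal resistance),
    = kg⁻¹·m⁻²·s³·A².
lm = cd·sr = cd (luminous flux; sr is dimensionless).
So lm⁻¹ = cd⁻¹.
Combining: H²·V⁻¹·s²·S·lm⁻¹ = (kg²·m⁴·s⁻⁴·A⁻⁴) · (kg⁻¹·m⁻²·s³·A) · s² · (kg⁻¹·m⁻²·s³·A²) · cd⁻¹ = s⁴·A⁻¹·cd⁻¹.

s⁴·A⁻¹·cd⁻¹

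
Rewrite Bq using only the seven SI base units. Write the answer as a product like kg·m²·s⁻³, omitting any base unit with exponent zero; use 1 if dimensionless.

Bq = 1/s = s⁻¹ (activity is decays per second).

s⁻¹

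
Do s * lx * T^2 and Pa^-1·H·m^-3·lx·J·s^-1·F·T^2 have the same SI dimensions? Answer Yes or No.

Yes

Left side:
  lx = lm/m² (illuminance = luminous flux per area),
      = m⁻²·cd.
  T = Wb/m² (flux density = flux per area),
      = kg·s⁻²·A⁻¹.
  So T² = kg²·s⁻⁴·A⁻².
  Combining: s·lx·T² = s · (m⁻²·cd) · (kg²·s⁻⁴·A⁻²) = kg²·m⁻²·s⁻³·A⁻²·cd.
Right side:
  Pa = N/m² (pressure = force per area),
      = kg·m⁻¹·s⁻².
  So Pa⁻¹ = kg⁻¹·m·s².
  H = Wb/A (inductance = flux per current),
      = kg·m²·s⁻²·A⁻².
  lx = lm/m² (illuminance = luminous flux per area),
      = m⁻²·cd.
  J = N·m (work = force × distance),
      = kg·m²·s⁻².
  F = C/V (capacitance = charge per voltage),
      = A·s/(kg·m²·s⁻³·A⁻¹) (substituting C and V),
      = kg⁻¹·m⁻²·s⁴·A².
  T = Wb/m² (flux density = flux per area),
      = kg·s⁻²·A⁻¹.
  So T² = kg²·s⁻⁴·A⁻².
  Combining: Pa⁻¹·H·m⁻³·lx·J·s⁻¹·F·T² = (kg⁻¹·m·s²) · (kg·m²·s⁻²·A⁻²) · m⁻³ · (m⁻²·cd) · (kg·m²·s⁻²) · s⁻¹ · (kg⁻¹·m⁻²·s⁴·A²) · (kg²·s⁻⁴·A⁻²) = kg²·m⁻²·s⁻³·A⁻²·cd.
Both reduce to kg²·m⁻²·s⁻³·A⁻²·cd.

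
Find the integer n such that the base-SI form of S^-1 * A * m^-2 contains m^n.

S = kg⁻¹·m⁻²·s³·A².
So S⁻¹ = kg·m²·s⁻³·A⁻².
Combining: S⁻¹·A·m⁻² = (kg·m²·s⁻³·A⁻²) · A · m⁻² = kg·s⁻³·A⁻¹.
The exponent of m is 0.

0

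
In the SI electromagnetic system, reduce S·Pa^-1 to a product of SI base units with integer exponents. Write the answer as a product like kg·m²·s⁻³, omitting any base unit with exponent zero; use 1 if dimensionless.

S = kg⁻¹·m⁻²·s³·A².
Pa = kg·m⁻¹·s⁻².
So Pa⁻¹ = kg⁻¹·m·s².
Combining: S·Pa⁻¹ = (kg⁻¹·m⁻²·s³·A²) · (kg⁻¹·m·s²) = kg⁻²·m⁻¹·s⁵·A².

kg⁻²·m⁻¹·s⁵·A²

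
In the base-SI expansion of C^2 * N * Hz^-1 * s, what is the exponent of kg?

1

C = A·s = s·A (charge = current × time).
So C² = s²·A².
N = kg·m/s² = kg·m·s⁻² (force = mass × acceleration).
Hz = 1/s = s⁻¹ (frequency is cycles per second).
So Hz⁻¹ = s.
Combining: C²·N·Hz⁻¹·s = (s²·A²) · (kg·m·s⁻²) · s · s = kg·m·s²·A².
The exponent of kg is 1.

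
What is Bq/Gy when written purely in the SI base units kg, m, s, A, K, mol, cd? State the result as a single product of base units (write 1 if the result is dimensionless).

Gy = J/kg (absorbed dose = energy per mass),
    = m²·s⁻².
So Gy⁻¹ = m⁻²·s².
Bq = 1/s = s⁻¹ (activity is decays per second).
Combining: Gy⁻¹·Bq = (m⁻²·s²) · s⁻¹ = m⁻²·s.

m⁻²·s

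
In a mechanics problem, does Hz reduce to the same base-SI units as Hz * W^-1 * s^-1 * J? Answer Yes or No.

Yes

Left side:
  Hz = s⁻¹.
Right side:
  Hz = s⁻¹.
  W = kg·m²·s⁻³.
  So W⁻¹ = kg⁻¹·m⁻²·s³.
  J = kg·m²·s⁻².
  Combining: Hz·W⁻¹·s⁻¹·J = s⁻¹ · (kg⁻¹·m⁻²·s³) · s⁻¹ · (kg·m²·s⁻²) = s⁻¹.
Both reduce to s⁻¹.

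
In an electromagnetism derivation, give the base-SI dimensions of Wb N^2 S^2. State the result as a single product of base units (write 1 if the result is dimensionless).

Wb = kg·m²·s⁻²·A⁻¹.
N = kg·m·s⁻².
So N² = kg²·m²·s⁻⁴.
S = kg⁻¹·m⁻²·s³·A².
So S² = kg⁻²·m⁻⁴·s⁶·A⁴.
Combining: Wb·N²·S² = (kg·m²·s⁻²·A⁻¹) · (kg²·m²·s⁻⁴) · (kg⁻²·m⁻⁴·s⁶·A⁴) = kg·A³.

kg·A³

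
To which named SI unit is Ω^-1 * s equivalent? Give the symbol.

Ω = V/A (resistance = voltage per current),
    = kg·m²·s⁻³·A⁻².
So Ω⁻¹ = kg⁻¹·m⁻²·s³·A².
Combining: Ω⁻¹·s = (kg⁻¹·m⁻²·s³·A²) · s = kg⁻¹·m⁻²·s⁴·A².
kg⁻¹·m⁻²·s⁴·A² is the base-SI form of the farad.

F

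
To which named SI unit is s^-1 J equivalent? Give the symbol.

W

J = kg·m²·s⁻².
Combining: s⁻¹·J = s⁻¹ · (kg·m²·s⁻²) = kg·m²·s⁻³.
kg·m²·s⁻³ is the base-SI form of the watt.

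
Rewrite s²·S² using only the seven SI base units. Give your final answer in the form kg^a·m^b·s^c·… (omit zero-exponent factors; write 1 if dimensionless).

S = 1/Ω (conductance is reciprocal resistance),
    = kg⁻¹·m⁻²·s³·A².
So S² = kg⁻²·m⁻⁴·s⁶·A⁴.
Combining: s²·S² = s² · (kg⁻²·m⁻⁴·s⁶·A⁴) = kg⁻²·m⁻⁴·s⁸·A⁴.

kg⁻²·m⁻⁴·s⁸·A⁴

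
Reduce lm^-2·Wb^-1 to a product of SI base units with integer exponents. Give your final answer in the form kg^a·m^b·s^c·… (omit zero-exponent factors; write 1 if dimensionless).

kg⁻¹·m⁻²·s²·A·cd⁻²

lm = cd.
So lm⁻² = cd⁻².
Wb = kg·m²·s⁻²·A⁻¹.
So Wb⁻¹ = kg⁻¹·m⁻²·s²·A.
Combining: lm⁻²·Wb⁻¹ = cd⁻² · (kg⁻¹·m⁻²·s²·A) = kg⁻¹·m⁻²·s²·A·cd⁻².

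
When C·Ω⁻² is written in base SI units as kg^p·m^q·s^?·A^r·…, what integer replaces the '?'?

7

C = s·A.
Ω = kg·m²·s⁻³·A⁻².
So Ω⁻² = kg⁻²·m⁻⁴·s⁶·A⁴.
Combining: C·Ω⁻² = (s·A) · (kg⁻²·m⁻⁴·s⁶·A⁴) = kg⁻²·m⁻⁴·s⁷·A⁵.
The exponent of s is 7.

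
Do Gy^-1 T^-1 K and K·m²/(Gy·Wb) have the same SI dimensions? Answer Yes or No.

Yes

Left side:
  Gy = J/kg (absorbed dose = energy per mass),
      = m²·s⁻².
  So Gy⁻¹ = m⁻²·s².
  T = Wb/m² (flux density = flux per area),
      = kg·s⁻²·A⁻¹.
  So T⁻¹ = kg⁻¹·s²·A.
  Combining: Gy⁻¹·T⁻¹·K = (m⁻²·s²) · (kg⁻¹·s²·A) · K = kg⁻¹·m⁻²·s⁴·A·K.
Right side:
  Gy = J/kg (absorbed dose = energy per mass),
      = m²·s⁻².
  So Gy⁻¹ = m⁻²·s².
  Wb = V·s (flux: a volt is a weber per second),
      = kg·m²·s⁻²·A⁻¹.
  So Wb⁻¹ = kg⁻¹·m⁻²·s²·A.
  Combining: K·m²·Gy⁻¹·Wb⁻¹ = K · m² · (m⁻²·s²) · (kg⁻¹·m⁻²·s²·A) = kg⁻¹·m⁻²·s⁴·A·K.
Both reduce to kg⁻¹·m⁻²·s⁴·A·K.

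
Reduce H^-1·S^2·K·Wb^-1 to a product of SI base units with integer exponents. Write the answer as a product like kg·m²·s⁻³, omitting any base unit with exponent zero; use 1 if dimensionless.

H = Wb/A (inductance = flux per current),
    = kg·m²·s⁻²·A⁻².
So H⁻¹ = kg⁻¹·m⁻²·s²·A².
S = 1/Ω (conductance is reciprocal resistance),
    = kg⁻¹·m⁻²·s³·A².
So S² = kg⁻²·m⁻⁴·s⁶·A⁴.
Wb = V·s (flux: a volt is a weber per second),
    = kg·m²·s⁻²·A⁻¹.
So Wb⁻¹ = kg⁻¹·m⁻²·s²·A.
Combining: H⁻¹·S²·K·Wb⁻¹ = (kg⁻¹·m⁻²·s²·A²) · (kg⁻²·m⁻⁴·s⁶·A⁴) · K · (kg⁻¹·m⁻²·s²·A) = kg⁻⁴·m⁻⁸·s¹⁰·A⁷·K.

kg⁻⁴·m⁻⁸·s¹⁰·A⁷·K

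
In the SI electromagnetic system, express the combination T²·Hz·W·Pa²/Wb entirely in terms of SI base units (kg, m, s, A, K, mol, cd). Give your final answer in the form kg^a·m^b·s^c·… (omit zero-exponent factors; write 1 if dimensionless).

kg⁴·m⁻²·s⁻¹⁰·A⁻¹

T = kg·s⁻²·A⁻¹.
So T² = kg²·s⁻⁴·A⁻².
Hz = s⁻¹.
Wb = kg·m²·s⁻²·A⁻¹.
So Wb⁻¹ = kg⁻¹·m⁻²·s²·A.
W = kg·m²·s⁻³.
Pa = kg·m⁻¹·s⁻².
So Pa² = kg²·m⁻²·s⁻⁴.
Combining: T²·Hz·Wb⁻¹·W·Pa² = (kg²·s⁻⁴·A⁻²) · s⁻¹ · (kg⁻¹·m⁻²·s²·A) · (kg·m²·s⁻³) · (kg²·m⁻²·s⁻⁴) = kg⁴·m⁻²·s⁻¹⁰·A⁻¹.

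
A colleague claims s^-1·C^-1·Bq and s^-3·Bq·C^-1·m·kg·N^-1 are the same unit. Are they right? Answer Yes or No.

Left side:
  C = A·s = s·A (charge = current × time).
  So C⁻¹ = s⁻¹·A⁻¹.
  Bq = 1/s = s⁻¹ (activity is decays per second).
  Combining: s⁻¹·C⁻¹·Bq = s⁻¹ · (s⁻¹·A⁻¹) · s⁻¹ = s⁻³·A⁻¹.
Right side:
  Bq = 1/s = s⁻¹ (activity is decays per second).
  C = A·s = s·A (charge = current × time).
  So C⁻¹ = s⁻¹·A⁻¹.
  N = kg·m/s² = kg·m·s⁻² (force = mass × acceleration).
  So N⁻¹ = kg⁻¹·m⁻¹·s².
  Combining: s⁻³·Bq·C⁻¹·m·kg·N⁻¹ = s⁻³ · s⁻¹ · (s⁻¹·A⁻¹) · m · kg · (kg⁻¹·m⁻¹·s²) = s⁻³·A⁻¹.
Both reduce to s⁻³·A⁻¹.

Yes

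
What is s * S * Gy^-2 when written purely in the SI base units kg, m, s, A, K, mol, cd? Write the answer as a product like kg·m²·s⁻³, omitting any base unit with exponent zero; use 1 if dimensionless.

S = kg⁻¹·m⁻²·s³·A².
Gy = m²·s⁻².
So Gy⁻² = m⁻⁴·s⁴.
Combining: s·S·Gy⁻² = s · (kg⁻¹·m⁻²·s³·A²) · (m⁻⁴·s⁴) = kg⁻¹·m⁻⁶·s⁸·A².

kg⁻¹·m⁻⁶·s⁸·A²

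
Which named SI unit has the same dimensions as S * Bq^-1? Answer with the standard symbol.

S = 1/Ω (conductance is reciprocal resistance),
    = kg⁻¹·m⁻²·s³·A².
Bq = 1/s = s⁻¹ (activity is decays per second).
So Bq⁻¹ = s.
Combining: S·Bq⁻¹ = (kg⁻¹·m⁻²·s³·A²) · s = kg⁻¹·m⁻²·s⁴·A².
kg⁻¹·m⁻²·s⁴·A² is the base-SI form of the farad.

F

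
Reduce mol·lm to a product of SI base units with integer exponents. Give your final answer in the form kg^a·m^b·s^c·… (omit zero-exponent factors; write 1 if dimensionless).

lm = cd·sr = cd (luminous flux; sr is dimensionless).
Combining: mol·lm = mol · cd = mol·cd.

mol·cd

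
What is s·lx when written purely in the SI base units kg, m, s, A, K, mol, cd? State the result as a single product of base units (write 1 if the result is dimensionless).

m⁻²·s·cd

lx = m⁻²·cd.
Combining: s·lx = s · (m⁻²·cd) = m⁻²·s·cd.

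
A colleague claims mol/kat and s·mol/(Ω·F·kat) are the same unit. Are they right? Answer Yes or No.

Yes

Left side:
  kat = mol/s = s⁻¹·mol (catalytic activity).
  So kat⁻¹ = s·mol⁻¹.
  Combining: kat⁻¹·mol = (s·mol⁻¹) · mol = s.
Right side:
  Ω = V/A (resistance = voltage per current),
      = kg·m²·s⁻³·A⁻².
  So Ω⁻¹ = kg⁻¹·m⁻²·s³·A².
  F = C/V (capacitance = charge per voltage),
      = A·s/(kg·m²·s⁻³·A⁻¹) (substituting C and V),
      = kg⁻¹·m⁻²·s⁴·A².
  So F⁻¹ = kg·m²·s⁻⁴·A⁻².
  kat = mol/s = s⁻¹·mol (catalytic activity).
  So kat⁻¹ = s·mol⁻¹.
  Combining: s·mol·Ω⁻¹·F⁻¹·kat⁻¹ = s · mol · (kg⁻¹·m⁻²·s³·A²) · (kg·m²·s⁻⁴·A⁻²) · (s·mol⁻¹) = s.
Both reduce to s.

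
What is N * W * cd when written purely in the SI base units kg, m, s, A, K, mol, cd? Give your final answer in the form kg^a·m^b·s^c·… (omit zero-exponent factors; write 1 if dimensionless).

N = kg·m·s⁻².
W = kg·m²·s⁻³.
Combining: N·W·cd = (kg·m·s⁻²) · (kg·m²·s⁻³) · cd = kg²·m³·s⁻⁵·cd.

kg²·m³·s⁻⁵·cd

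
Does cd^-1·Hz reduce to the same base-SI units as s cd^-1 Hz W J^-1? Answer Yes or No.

Left side:
  Hz = 1/s = s⁻¹ (frequency is cycles per second).
  Combining: cd⁻¹·Hz = cd⁻¹ · s⁻¹ = s⁻¹·cd⁻¹.
Right side:
  Hz = s⁻¹.
  W = kg·m²·s⁻³.
  J = kg·m²·s⁻².
  So J⁻¹ = kg⁻¹·m⁻²·s².
  Combining: s·cd⁻¹·Hz·W·J⁻¹ = s · cd⁻¹ · s⁻¹ · (kg·m²·s⁻³) · (kg⁻¹·m⁻²·s²) = s⁻¹·cd⁻¹.
Both reduce to s⁻¹·cd⁻¹.

Yes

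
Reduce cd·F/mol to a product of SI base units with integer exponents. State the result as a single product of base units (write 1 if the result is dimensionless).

kg⁻¹·m⁻²·s⁴·A²·mol⁻¹·cd

F = kg⁻¹·m⁻²·s⁴·A².
Combining: cd·F·mol⁻¹ = cd · (kg⁻¹·m⁻²·s⁴·A²) · mol⁻¹ = kg⁻¹·m⁻²·s⁴·A²·mol⁻¹·cd.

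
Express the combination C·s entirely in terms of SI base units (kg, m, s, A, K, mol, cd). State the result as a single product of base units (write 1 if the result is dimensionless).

s²·A

C = s·A.
Combining: C·s = (s·A) · s = s²·A.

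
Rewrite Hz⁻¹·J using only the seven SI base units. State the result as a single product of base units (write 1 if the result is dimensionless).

kg·m²·s⁻¹

Hz = 1/s = s⁻¹ (frequency is cycles per second).
So Hz⁻¹ = s.
J = N·m (work = force × distance),
    = kg·m²·s⁻².
Combining: Hz⁻¹·J = s · (kg·m²·s⁻²) = kg·m²·s⁻¹.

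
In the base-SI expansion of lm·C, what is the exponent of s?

lm = cd.
C = s·A.
Combining: lm·C = cd · (s·A) = s·A·cd.
The exponent of s is 1.

1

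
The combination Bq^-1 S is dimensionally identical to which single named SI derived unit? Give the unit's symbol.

F

Bq = 1/s = s⁻¹ (activity is decays per second).
So Bq⁻¹ = s.
S = 1/Ω (conductance is reciprocal resistance),
    = kg⁻¹·m⁻²·s³·A².
Combining: Bq⁻¹·S = s · (kg⁻¹·m⁻²·s³·A²) = kg⁻¹·m⁻²·s⁴·A².
kg⁻¹·m⁻²·s⁴·A² is the base-SI form of the farad.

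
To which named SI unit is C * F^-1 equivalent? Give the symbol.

C = s·A.
F = kg⁻¹·m⁻²·s⁴·A².
So F⁻¹ = kg·m²·s⁻⁴·A⁻².
Combining: C·F⁻¹ = (s·A) · (kg·m²·s⁻⁴·A⁻²) = kg·m²·s⁻³·A⁻¹.
kg·m²·s⁻³·A⁻¹ is the base-SI form of the volt.

V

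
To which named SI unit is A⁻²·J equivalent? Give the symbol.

H

J = kg·m²·s⁻².
Combining: A⁻²·J = A⁻² · (kg·m²·s⁻²) = kg·m²·s⁻²·A⁻².
kg·m²·s⁻²·A⁻² is the base-SI form of the henry.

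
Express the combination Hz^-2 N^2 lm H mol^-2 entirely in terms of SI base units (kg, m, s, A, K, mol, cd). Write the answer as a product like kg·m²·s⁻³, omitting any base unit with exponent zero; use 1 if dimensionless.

kg³·m⁴·s⁻⁴·A⁻²·mol⁻²·cd

Hz = s⁻¹.
So Hz⁻² = s².
N = kg·m·s⁻².
So N² = kg²·m²·s⁻⁴.
lm = cd.
H = kg·m²·s⁻²·A⁻².
Combining: Hz⁻²·N²·lm·H·mol⁻² = s² · (kg²·m²·s⁻⁴) · cd · (kg·m²·s⁻²·A⁻²) · mol⁻² = kg³·m⁴·s⁻⁴·A⁻²·mol⁻²·cd.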